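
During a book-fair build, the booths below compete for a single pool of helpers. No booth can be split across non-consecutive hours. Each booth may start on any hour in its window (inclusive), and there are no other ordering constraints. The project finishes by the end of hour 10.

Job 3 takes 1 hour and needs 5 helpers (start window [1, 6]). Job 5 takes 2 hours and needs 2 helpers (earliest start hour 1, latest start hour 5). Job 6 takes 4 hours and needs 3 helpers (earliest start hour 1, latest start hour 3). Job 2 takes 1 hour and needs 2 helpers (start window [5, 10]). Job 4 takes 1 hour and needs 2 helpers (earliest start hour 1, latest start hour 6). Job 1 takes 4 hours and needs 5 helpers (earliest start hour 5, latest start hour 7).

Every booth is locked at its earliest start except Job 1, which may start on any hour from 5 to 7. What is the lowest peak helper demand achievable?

12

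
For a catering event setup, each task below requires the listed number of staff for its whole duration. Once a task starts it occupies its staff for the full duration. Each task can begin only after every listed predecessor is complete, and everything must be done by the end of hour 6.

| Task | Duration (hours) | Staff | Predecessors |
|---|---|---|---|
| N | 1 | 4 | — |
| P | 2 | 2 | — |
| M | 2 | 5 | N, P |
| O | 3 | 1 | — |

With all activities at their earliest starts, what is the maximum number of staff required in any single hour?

7

Early-start schedule: N@1, P@1, M@3, O@1.
Load per hour: hour 1: 7, hour 2: 3, hour 3: 6, hour 4: 5, hour 5: 0, hour 6: 0.
Peak is 7.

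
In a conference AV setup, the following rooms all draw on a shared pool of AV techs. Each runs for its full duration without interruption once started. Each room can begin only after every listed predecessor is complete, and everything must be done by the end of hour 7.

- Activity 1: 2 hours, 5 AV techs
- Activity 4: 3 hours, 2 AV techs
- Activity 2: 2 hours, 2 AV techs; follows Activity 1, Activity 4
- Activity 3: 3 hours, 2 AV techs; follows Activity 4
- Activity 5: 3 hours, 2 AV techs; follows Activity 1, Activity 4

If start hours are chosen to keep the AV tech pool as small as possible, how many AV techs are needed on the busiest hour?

7

Schedule Activity 1@1, Activity 4@1, Activity 2@4, Activity 3@4, Activity 5@4: h1:7  h2:7  h3:2  h4:6  h5:6  h6:4  h7:0 — peak 7.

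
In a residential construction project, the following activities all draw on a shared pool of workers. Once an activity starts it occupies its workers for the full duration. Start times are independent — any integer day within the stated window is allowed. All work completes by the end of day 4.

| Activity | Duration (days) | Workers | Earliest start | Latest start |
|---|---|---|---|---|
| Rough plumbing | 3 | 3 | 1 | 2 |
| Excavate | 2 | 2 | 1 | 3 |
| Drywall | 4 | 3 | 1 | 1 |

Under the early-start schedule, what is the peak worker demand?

8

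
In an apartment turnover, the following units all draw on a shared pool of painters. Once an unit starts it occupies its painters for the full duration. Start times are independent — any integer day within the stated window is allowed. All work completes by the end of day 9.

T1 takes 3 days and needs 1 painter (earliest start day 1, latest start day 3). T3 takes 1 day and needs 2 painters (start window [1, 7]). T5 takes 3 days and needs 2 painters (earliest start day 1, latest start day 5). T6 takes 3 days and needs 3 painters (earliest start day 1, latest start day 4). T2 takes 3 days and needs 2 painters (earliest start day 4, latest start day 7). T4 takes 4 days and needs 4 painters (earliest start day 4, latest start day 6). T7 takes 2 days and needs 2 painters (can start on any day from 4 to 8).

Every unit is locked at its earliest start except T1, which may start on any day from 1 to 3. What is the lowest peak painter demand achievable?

T1@1: d1:8  d2:6  d3:6  d4:8  d5:8  d6:6  d7:4  d8:0  d9:0 → peak 8
T1@2: d1:7  d2:6  d3:6  d4:9  d5:8  d6:6  d7:4  d8:0  d9:0 → peak 9
T1@3: d1:7  d2:5  d3:6  d4:9  d5:9  d6:6  d7:4  d8:0  d9:0 → peak 9
Best is T1@1, peak 8.

8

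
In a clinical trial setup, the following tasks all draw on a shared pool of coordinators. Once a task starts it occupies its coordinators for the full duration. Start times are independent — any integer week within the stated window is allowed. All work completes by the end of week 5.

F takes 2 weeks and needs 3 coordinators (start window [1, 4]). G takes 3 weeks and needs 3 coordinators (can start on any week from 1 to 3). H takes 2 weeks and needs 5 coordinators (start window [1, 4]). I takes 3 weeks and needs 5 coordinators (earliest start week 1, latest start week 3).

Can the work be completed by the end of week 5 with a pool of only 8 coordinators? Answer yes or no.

yes

Schedule F@1, G@3, H@1, I@3: w1:8  w2:8  w3:8  w4:8  w5:8 — peak 8 ≤ 8.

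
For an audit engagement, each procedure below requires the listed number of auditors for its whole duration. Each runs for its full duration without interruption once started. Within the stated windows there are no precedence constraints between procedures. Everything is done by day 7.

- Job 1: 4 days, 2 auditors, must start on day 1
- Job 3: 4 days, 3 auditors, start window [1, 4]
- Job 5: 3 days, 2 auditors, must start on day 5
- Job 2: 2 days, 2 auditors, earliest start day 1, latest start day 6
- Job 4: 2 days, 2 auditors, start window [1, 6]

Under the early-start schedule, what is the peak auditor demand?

Early-start schedule: Job 1@1, Job 3@1, Job 5@5, Job 2@1, Job 4@1.
Load per day: day 1: 9, day 2: 9, day 3: 5, day 4: 5, day 5: 2, day 6: 2, day 7: 2.
Peak is 9.

9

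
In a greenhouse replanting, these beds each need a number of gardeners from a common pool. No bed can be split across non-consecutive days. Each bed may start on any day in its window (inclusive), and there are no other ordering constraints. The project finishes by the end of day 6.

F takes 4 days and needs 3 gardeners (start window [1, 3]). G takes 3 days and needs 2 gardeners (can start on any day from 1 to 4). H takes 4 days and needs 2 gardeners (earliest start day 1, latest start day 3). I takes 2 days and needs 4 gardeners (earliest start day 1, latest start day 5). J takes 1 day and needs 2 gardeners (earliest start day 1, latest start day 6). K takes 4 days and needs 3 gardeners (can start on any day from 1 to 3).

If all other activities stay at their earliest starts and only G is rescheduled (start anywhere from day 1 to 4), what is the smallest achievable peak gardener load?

14

G@1: d1:16  d2:14  d3:10  d4:8  d5:0  d6:0 → peak 16
G@2: d1:14  d2:14  d3:10  d4:10  d5:0  d6:0 → peak 14
G@3: d1:14  d2:12  d3:10  d4:10  d5:2  d6:0 → peak 14
G@4: d1:14  d2:12  d3:8  d4:10  d5:2  d6:2 → peak 14
Best is G@2, peak 14.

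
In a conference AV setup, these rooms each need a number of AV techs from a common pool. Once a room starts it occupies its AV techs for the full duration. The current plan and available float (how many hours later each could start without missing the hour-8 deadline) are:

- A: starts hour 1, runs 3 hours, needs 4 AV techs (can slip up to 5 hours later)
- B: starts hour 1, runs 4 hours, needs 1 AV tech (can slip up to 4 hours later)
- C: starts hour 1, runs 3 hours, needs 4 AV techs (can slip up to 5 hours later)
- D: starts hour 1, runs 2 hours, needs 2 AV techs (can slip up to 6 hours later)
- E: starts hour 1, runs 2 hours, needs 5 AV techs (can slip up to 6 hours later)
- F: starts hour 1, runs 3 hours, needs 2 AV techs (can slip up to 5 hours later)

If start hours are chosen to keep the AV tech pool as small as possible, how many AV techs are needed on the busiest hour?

7

Early-start (A@1, B@1, C@1, D@1, E@1, F@1) gives peak 18: h1:18  h2:18  h3:11  h4:1  h5:0  h6:0  h7:0  h8:0.
Shift C→4, E→7, F→3.
Schedule A@1, B@1, C@4, D@1, E@7, F@3: h1:7  h2:7  h3:7  h4:7  h5:6  h6:4  h7:5  h8:5 — peak 7.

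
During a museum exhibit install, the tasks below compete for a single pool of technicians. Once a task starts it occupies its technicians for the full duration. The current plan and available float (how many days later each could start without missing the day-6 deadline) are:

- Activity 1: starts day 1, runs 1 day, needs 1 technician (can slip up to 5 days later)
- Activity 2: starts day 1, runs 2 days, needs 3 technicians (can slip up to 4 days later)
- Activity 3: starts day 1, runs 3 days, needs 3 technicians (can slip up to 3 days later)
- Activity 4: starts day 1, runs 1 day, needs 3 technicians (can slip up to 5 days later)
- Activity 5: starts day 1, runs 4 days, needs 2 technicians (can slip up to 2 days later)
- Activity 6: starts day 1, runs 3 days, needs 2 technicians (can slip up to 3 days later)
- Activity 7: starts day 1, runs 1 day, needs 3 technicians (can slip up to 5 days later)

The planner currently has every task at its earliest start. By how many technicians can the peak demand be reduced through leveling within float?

Early-start peak: d1:17  d2:10  d3:7  d4:2  d5:0  d6:0 ⇒ 17.
Leveled (Activity 1@1, Activity 2@1, Activity 3@1, Activity 4@4, Activity 5@3, Activity 6@3, Activity 7@5): d1:7  d2:6  d3:7  d4:7  d5:7  d6:2 ⇒ 7.
Reduction 17 − 7 = 10.

10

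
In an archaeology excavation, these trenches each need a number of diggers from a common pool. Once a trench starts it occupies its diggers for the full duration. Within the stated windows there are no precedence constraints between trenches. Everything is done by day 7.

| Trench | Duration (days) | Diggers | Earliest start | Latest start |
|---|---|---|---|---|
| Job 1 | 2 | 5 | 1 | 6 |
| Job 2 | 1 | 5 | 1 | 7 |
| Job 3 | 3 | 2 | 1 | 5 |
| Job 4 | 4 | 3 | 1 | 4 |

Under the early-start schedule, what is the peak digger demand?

15

Early-start schedule: Job 1@1, Job 2@1, Job 3@1, Job 4@1.
Load per day: day 1: 15, day 2: 10, day 3: 5, day 4: 3, day 5: 0, day 6: 0, day 7: 0.
Peak is 15.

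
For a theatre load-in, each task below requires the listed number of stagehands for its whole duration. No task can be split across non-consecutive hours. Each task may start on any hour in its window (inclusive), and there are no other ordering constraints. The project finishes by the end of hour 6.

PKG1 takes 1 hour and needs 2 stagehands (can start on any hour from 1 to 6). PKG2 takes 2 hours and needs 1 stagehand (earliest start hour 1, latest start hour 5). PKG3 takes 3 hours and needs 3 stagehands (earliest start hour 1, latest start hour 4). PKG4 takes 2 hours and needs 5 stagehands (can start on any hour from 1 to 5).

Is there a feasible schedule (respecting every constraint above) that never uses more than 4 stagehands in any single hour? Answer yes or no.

no

The minimum achievable peak is 5; 4 < 5, so no feasible schedule stays within the cap.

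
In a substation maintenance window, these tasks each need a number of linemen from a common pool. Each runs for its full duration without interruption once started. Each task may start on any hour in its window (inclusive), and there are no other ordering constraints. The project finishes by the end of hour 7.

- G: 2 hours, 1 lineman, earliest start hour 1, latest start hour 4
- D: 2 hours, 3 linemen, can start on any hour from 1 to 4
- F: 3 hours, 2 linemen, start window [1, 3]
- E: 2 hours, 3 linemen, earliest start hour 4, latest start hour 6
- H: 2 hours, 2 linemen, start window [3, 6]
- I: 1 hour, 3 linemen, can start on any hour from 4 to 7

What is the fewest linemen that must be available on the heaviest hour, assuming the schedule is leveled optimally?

Early-start (G@1, D@1, F@1, E@4, H@3, I@4) gives peak 8: h1:6  h2:6  h3:4  h4:8  h5:3  h6:0  h7:0.
Shift F→3, H→6, I→6.
Schedule G@1, D@1, F@3, E@4, H@6, I@6: h1:4  h2:4  h3:2  h4:5  h5:5  h6:5  h7:2 — peak 5.

5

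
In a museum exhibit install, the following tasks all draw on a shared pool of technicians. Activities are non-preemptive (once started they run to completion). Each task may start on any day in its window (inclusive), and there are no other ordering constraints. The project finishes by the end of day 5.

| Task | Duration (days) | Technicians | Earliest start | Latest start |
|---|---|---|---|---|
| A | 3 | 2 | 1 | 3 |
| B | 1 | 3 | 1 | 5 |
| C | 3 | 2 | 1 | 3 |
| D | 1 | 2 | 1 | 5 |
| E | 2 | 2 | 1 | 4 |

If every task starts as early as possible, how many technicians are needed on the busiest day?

Early-start schedule: A@1, B@1, C@1, D@1, E@1.
Load per day: day 1: 11, day 2: 6, day 3: 4, day 4: 0, day 5: 0.
Peak is 11.

11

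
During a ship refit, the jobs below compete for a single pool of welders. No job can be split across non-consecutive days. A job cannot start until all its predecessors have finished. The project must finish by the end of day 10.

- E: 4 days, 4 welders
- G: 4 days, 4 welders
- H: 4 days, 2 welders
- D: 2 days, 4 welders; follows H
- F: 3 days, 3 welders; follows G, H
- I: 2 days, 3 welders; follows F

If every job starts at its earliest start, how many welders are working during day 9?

3

At early start, day 9 has: I.
Demand: 3 = 3.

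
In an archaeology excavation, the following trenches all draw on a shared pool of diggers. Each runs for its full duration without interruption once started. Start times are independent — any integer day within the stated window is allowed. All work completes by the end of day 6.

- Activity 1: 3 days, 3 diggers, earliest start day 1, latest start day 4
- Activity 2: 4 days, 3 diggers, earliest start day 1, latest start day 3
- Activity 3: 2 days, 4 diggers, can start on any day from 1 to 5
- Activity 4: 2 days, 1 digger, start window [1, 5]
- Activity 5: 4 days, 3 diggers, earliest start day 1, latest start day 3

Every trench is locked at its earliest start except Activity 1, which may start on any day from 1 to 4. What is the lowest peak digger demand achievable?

Activity 1@1: d1:14  d2:14  d3:9  d4:6  d5:0  d6:0 → peak 14
Activity 1@2: d1:11  d2:14  d3:9  d4:9  d5:0  d6:0 → peak 14
Activity 1@3: d1:11  d2:11  d3:9  d4:9  d5:3  d6:0 → peak 11
Activity 1@4: d1:11  d2:11  d3:6  d4:9  d5:3  d6:3 → peak 11
Best is Activity 1@3, peak 11.

11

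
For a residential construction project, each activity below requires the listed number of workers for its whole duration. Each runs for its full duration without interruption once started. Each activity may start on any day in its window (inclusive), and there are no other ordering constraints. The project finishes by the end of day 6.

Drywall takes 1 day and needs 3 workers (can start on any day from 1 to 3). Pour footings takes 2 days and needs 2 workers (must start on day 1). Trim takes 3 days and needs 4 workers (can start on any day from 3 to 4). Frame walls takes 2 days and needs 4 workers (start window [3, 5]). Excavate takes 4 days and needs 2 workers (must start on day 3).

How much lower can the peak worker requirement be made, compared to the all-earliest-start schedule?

0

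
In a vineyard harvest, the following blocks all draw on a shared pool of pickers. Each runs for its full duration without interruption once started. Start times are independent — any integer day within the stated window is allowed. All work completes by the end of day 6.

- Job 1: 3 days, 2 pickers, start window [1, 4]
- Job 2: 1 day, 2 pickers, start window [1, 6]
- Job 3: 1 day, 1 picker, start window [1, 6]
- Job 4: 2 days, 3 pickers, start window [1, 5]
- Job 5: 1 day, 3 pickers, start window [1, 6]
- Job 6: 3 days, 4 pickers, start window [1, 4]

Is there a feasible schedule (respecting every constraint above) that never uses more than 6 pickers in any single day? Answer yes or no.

yes

Schedule Job 1@1, Job 2@1, Job 3@1, Job 4@5, Job 5@5, Job 6@2: d1:5  d2:6  d3:6  d4:4  d5:6  d6:3 — peak 6 ≤ 6.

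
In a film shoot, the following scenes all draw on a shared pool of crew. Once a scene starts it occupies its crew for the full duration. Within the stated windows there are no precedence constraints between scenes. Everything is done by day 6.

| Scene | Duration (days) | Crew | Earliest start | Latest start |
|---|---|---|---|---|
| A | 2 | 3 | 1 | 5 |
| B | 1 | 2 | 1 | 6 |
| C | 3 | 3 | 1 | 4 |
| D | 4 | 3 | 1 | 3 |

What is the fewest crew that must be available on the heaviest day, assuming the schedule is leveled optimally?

6

Early-start (A@1, B@1, C@1, D@1) gives peak 11: d1:11  d2:9  d3:6  d4:3  d5:0  d6:0.
Shift C→2, D→3.
Schedule A@1, B@1, C@2, D@3: d1:5  d2:6  d3:6  d4:6  d5:3  d6:3 — peak 6.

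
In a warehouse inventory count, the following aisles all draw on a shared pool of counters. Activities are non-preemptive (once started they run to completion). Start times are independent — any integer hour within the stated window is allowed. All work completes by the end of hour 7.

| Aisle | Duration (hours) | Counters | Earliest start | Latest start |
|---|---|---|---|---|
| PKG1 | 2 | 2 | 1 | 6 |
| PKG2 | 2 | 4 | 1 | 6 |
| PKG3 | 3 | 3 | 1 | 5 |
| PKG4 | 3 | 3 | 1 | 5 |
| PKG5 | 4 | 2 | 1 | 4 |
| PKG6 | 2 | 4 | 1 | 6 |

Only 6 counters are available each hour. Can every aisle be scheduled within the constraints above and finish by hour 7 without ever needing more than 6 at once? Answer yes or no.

no

Total counter-hours = 46; over 7 hours the average is 46/7 > 6, so some hour must exceed 6.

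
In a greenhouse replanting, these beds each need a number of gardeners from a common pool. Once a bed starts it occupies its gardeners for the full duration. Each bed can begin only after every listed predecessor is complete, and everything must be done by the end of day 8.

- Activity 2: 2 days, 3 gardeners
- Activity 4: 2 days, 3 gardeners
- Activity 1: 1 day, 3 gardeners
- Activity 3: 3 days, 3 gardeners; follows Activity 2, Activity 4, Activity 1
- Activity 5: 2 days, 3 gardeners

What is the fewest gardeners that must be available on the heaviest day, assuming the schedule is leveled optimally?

Early-start (Activity 2@1, Activity 4@1, Activity 1@1, Activity 3@3, Activity 5@1) gives peak 12: d1:12  d2:9  d3:3  d4:3  d5:3  d6:0  d7:0  d8:0.
Shift Activity 1→3, Activity 3→4, Activity 5→3.
Schedule Activity 2@1, Activity 4@1, Activity 1@3, Activity 3@4, Activity 5@3: d1:6  d2:6  d3:6  d4:6  d5:3  d6:3  d7:0  d8:0 — peak 6.

6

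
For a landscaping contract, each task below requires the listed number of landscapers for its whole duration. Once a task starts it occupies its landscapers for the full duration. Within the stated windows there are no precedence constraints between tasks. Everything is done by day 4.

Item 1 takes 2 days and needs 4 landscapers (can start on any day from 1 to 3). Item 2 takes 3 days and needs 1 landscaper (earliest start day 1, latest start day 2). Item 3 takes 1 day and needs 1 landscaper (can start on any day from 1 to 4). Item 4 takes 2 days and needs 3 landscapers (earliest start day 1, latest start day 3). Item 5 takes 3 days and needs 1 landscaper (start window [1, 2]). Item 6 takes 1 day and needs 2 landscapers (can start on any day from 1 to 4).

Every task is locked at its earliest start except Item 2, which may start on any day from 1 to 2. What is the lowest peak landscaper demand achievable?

Item 2@1: d1:12  d2:9  d3:2  d4:0 → peak 12
Item 2@2: d1:11  d2:9  d3:2  d4:1 → peak 11
Best is Item 2@2, peak 11.

11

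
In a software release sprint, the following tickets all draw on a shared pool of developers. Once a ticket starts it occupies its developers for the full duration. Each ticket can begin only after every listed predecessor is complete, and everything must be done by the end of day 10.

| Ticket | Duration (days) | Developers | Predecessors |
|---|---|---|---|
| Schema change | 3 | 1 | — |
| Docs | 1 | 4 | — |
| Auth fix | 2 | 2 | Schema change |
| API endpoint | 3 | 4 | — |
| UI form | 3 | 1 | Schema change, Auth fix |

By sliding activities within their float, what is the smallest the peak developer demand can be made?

5

Early-start (Schema change@1, Docs@1, Auth fix@4, API endpoint@1, UI form@6) gives peak 9: d1:9  d2:5  d3:5  d4:2  d5:2  d6:1  d7:1  d8:1  d9:0  d10:0.
Shift API endpoint→6.
Schedule Schema change@1, Docs@1, Auth fix@4, API endpoint@6, UI form@6: d1:5  d2:1  d3:1  d4:2  d5:2  d6:5  d7:5  d8:5  d9:0  d10:0 — peak 5.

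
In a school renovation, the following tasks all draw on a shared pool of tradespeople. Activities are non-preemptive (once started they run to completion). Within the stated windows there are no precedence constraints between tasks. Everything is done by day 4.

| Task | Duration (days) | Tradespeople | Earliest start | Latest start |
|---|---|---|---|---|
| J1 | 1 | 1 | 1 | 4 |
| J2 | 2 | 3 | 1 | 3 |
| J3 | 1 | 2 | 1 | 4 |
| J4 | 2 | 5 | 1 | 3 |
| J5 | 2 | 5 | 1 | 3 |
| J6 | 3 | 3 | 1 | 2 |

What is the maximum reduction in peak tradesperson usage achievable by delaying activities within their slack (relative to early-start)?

8

Early-start peak: d1:19  d2:16  d3:3  d4:0 ⇒ 19.
Leveled (J1@1, J2@1, J3@1, J4@1, J5@3, J6@2): d1:11  d2:11  d3:8  d4:8 ⇒ 11.
Reduction 19 − 11 = 8.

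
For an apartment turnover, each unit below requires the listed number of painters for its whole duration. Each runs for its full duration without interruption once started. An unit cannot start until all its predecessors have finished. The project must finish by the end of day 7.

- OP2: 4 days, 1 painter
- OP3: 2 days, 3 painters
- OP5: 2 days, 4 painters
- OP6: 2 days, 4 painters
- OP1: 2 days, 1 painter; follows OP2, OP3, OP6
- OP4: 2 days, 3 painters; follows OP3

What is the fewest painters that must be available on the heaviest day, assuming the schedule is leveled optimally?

Early-start (OP2@1, OP3@1, OP5@1, OP6@1, OP1@5, OP4@3) gives peak 12: d1:12  d2:12  d3:4  d4:4  d5:1  d6:1  d7:0.
Shift OP6→3.
Schedule OP2@1, OP3@1, OP5@1, OP6@3, OP1@5, OP4@3: d1:8  d2:8  d3:8  d4:8  d5:1  d6:1  d7:0 — peak 8.

8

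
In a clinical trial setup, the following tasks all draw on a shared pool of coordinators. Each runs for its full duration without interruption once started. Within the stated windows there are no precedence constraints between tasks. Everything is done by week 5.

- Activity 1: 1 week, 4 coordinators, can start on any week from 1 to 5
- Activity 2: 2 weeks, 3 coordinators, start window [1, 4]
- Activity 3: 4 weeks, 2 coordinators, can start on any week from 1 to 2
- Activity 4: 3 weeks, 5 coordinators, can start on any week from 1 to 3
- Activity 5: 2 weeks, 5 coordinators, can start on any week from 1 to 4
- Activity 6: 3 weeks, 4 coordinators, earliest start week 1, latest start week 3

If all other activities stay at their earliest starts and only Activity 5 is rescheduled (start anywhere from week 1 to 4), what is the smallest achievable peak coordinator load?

18

Activity 5@1: w1:23  w2:19  w3:11  w4:2  w5:0 → peak 23
Activity 5@2: w1:18  w2:19  w3:16  w4:2  w5:0 → peak 19
Activity 5@3: w1:18  w2:14  w3:16  w4:7  w5:0 → peak 18
Activity 5@4: w1:18  w2:14  w3:11  w4:7  w5:5 → peak 18
Best is Activity 5@3, peak 18.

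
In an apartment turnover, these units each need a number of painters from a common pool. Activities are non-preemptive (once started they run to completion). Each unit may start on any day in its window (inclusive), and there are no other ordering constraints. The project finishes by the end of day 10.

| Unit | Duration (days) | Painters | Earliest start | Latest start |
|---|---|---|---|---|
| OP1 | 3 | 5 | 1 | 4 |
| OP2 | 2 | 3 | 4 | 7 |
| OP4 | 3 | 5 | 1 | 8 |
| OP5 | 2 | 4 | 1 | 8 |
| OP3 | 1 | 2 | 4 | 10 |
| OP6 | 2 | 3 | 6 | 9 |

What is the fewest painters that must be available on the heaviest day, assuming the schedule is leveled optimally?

6

Early-start (OP1@1, OP2@4, OP4@1, OP5@1, OP3@4, OP6@6) gives peak 14: d1:14  d2:14  d3:10  d4:5  d5:3  d6:3  d7:3  d8:0  d9:0  d10:0.
Shift OP2→6, OP4→8, OP5→4.
Schedule OP1@1, OP2@6, OP4@8, OP5@4, OP3@4, OP6@6: d1:5  d2:5  d3:5  d4:6  d5:4  d6:6  d7:6  d8:5  d9:5  d10:5 — peak 6.
Total painter-days = 52 over 10 days ⇒ peak ≥ ⌈52/10⌉ = 6, so 6 is optimal.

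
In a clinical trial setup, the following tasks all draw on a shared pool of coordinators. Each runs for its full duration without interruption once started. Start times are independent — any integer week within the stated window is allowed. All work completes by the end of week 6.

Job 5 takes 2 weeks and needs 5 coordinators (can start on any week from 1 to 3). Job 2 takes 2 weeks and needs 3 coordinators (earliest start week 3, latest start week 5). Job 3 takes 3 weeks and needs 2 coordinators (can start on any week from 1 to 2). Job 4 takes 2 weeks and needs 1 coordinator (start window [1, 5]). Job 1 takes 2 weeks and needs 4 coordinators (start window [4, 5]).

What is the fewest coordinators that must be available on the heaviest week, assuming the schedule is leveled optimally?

7

Early-start (Job 5@1, Job 2@3, Job 3@1, Job 4@1, Job 1@4) gives peak 8: w1:8  w2:8  w3:5  w4:7  w5:4  w6:0.
Shift Job 4→3, Job 1→5.
Schedule Job 5@1, Job 2@3, Job 3@1, Job 4@3, Job 1@5: w1:7  w2:7  w3:6  w4:4  w5:4  w6:4 — peak 7.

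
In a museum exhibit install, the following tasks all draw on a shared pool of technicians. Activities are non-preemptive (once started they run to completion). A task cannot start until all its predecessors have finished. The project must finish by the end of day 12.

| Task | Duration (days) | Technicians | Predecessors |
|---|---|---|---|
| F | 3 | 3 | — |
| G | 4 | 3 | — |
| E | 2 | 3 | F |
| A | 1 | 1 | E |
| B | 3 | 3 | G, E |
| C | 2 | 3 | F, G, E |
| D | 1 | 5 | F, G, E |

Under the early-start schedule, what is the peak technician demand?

12

Early-start schedule: F@1, G@1, E@4, A@6, B@6, C@6, D@6.
Load per day: day 1: 6, day 2: 6, day 3: 6, day 4: 6, day 5: 3, day 6: 12, day 7: 6, day 8: 3, day 9: 0, day 10: 0, day 11: 0, day 12: 0.
Peak is 12.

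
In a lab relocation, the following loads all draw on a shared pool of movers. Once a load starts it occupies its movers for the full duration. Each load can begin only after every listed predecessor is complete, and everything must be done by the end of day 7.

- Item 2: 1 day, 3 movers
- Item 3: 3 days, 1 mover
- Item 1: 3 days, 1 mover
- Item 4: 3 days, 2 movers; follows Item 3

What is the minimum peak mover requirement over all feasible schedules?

Early-start (Item 2@1, Item 3@1, Item 1@1, Item 4@4) gives peak 5: d1:5  d2:2  d3:2  d4:2  d5:2  d6:2  d7:0.
Shift Item 3→2, Item 1→2, Item 4→5.
Schedule Item 2@1, Item 3@2, Item 1@2, Item 4@5: d1:3  d2:2  d3:2  d4:2  d5:2  d6:2  d7:2 — peak 3.
Total mover-days = 15 over 7 days ⇒ peak ≥ ⌈15/7⌉ = 3, so 3 is optimal.

3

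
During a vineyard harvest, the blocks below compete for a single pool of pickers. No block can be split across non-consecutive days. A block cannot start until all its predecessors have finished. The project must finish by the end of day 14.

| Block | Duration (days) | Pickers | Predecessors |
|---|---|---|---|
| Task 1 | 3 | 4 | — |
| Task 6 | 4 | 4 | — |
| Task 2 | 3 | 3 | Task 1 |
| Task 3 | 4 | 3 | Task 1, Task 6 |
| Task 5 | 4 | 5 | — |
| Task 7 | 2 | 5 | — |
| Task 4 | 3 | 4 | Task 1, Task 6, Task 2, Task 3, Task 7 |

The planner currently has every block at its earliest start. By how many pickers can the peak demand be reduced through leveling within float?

Early-start peak: d1:18  d2:18  d3:13  d4:12  d5:6  d6:6  d7:3  d8:3  d9:4  d10:4  d11:4  d12:0  d13:0  d14:0 ⇒ 18.
Leveled (Task 1@1, Task 6@1, Task 2@4, Task 3@7, Task 5@5, Task 7@9, Task 4@11): d1:8  d2:8  d3:8  d4:7  d5:8  d6:8  d7:8  d8:8  d9:8  d10:8  d11:4  d12:4  d13:4  d14:0 ⇒ 8.
Reduction 18 − 8 = 10.

10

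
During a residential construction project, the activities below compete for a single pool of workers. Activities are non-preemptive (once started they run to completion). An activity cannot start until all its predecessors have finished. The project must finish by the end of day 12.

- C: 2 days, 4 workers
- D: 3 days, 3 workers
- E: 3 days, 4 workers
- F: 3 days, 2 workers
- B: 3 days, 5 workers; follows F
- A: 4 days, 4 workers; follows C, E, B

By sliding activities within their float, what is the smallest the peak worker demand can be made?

7

Early-start (C@1, D@1, E@1, F@1, B@4, A@7) gives peak 13: d1:13  d2:13  d3:9  d4:5  d5:5  d6:5  d7:4  d8:4  d9:4  d10:4  d11:0  d12:0.
Shift D→9, E→3, B→6, A→9.
Schedule C@1, D@9, E@3, F@1, B@6, A@9: d1:6  d2:6  d3:6  d4:4  d5:4  d6:5  d7:5  d8:5  d9:7  d10:7  d11:7  d12:4 — peak 7.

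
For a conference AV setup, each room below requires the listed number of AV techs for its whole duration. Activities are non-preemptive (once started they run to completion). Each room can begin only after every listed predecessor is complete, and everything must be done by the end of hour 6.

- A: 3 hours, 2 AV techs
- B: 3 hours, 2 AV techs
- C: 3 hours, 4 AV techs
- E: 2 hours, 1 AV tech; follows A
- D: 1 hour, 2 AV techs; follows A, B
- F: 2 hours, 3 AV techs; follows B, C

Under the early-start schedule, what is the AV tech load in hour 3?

8

At early start, hour 3 has: A, B, C.
Demand: 2 + 2 + 4 = 8.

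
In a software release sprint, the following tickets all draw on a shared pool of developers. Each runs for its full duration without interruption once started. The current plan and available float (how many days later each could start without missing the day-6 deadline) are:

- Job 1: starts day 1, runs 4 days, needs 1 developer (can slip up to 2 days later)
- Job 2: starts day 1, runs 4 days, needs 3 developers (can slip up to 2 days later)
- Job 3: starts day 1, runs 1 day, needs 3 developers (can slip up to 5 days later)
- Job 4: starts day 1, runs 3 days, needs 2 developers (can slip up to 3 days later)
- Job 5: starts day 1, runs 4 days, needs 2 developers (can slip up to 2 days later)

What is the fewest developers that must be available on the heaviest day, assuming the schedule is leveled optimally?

Early-start (Job 1@1, Job 2@1, Job 3@1, Job 4@1, Job 5@1) gives peak 11: d1:11  d2:8  d3:8  d4:6  d5:0  d6:0.
Shift Job 4→2, Job 5→2.
Schedule Job 1@1, Job 2@1, Job 3@1, Job 4@2, Job 5@2: d1:7  d2:8  d3:8  d4:8  d5:2  d6:0 — peak 8.

8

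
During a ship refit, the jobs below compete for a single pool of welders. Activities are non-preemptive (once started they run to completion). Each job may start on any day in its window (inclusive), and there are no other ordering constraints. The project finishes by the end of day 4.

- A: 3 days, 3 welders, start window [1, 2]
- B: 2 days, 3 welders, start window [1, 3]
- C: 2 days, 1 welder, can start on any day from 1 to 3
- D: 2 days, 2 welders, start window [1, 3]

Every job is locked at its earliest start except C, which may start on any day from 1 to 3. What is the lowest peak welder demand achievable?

8

C@1: d1:9  d2:9  d3:3  d4:0 → peak 9
C@2: d1:8  d2:9  d3:4  d4:0 → peak 9
C@3: d1:8  d2:8  d3:4  d4:1 → peak 8
Best is C@3, peak 8.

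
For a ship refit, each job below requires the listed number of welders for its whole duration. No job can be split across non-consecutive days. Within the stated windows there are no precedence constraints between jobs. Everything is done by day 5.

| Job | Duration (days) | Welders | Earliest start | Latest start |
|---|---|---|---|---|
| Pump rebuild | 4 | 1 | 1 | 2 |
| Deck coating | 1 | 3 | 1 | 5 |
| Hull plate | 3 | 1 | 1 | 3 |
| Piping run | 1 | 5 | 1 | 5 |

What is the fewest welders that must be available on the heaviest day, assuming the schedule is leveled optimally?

5

Early-start (Pump rebuild@1, Deck coating@1, Hull plate@1, Piping run@1) gives peak 10: d1:10  d2:2  d3:2  d4:1  d5:0.
Shift Piping run→5.
Schedule Pump rebuild@1, Deck coating@1, Hull plate@1, Piping run@5: d1:5  d2:2  d3:2  d4:1  d5:5 — peak 5.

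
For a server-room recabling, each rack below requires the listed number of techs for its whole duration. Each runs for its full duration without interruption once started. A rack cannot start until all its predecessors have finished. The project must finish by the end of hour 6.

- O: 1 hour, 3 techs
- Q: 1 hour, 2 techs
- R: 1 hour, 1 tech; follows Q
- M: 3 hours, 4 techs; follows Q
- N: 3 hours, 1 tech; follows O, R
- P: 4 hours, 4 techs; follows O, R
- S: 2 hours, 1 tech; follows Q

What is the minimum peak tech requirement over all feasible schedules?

Early-start (O@1, Q@1, R@2, M@2, N@3, P@3, S@2) gives peak 10: h1:5  h2:6  h3:10  h4:9  h5:5  h6:4.
Shift S→5.
Schedule O@1, Q@1, R@2, M@2, N@3, P@3, S@5: h1:5  h2:5  h3:9  h4:9  h5:6  h6:5 — peak 9.

9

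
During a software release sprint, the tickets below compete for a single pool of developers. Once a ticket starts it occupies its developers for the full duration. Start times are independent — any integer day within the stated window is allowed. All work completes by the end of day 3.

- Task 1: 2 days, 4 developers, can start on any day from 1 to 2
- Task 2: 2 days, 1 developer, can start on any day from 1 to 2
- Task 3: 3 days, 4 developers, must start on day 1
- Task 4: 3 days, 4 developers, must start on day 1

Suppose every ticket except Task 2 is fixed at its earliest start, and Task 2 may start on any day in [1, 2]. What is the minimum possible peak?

Task 2@1: d1:13  d2:13  d3:8 → peak 13
Task 2@2: d1:12  d2:13  d3:9 → peak 13
Best is Task 2@1, peak 13.

13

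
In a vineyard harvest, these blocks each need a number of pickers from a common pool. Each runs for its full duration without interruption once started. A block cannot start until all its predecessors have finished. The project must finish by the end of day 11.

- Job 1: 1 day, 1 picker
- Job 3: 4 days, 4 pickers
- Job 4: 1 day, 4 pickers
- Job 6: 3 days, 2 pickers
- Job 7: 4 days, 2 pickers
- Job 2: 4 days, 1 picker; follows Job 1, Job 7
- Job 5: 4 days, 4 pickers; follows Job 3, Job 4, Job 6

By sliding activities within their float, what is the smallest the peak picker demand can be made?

6

Early-start (Job 1@1, Job 3@1, Job 4@1, Job 6@1, Job 7@1, Job 2@5, Job 5@5) gives peak 13: d1:13  d2:8  d3:8  d4:6  d5:5  d6:5  d7:5  d8:5  d9:0  d10:0  d11:0.
Shift Job 4→6, Job 6→5, Job 7→2, Job 2→7, Job 5→8.
Schedule Job 1@1, Job 3@1, Job 4@6, Job 6@5, Job 7@2, Job 2@7, Job 5@8: d1:5  d2:6  d3:6  d4:6  d5:4  d6:6  d7:3  d8:5  d9:5  d10:5  d11:4 — peak 6.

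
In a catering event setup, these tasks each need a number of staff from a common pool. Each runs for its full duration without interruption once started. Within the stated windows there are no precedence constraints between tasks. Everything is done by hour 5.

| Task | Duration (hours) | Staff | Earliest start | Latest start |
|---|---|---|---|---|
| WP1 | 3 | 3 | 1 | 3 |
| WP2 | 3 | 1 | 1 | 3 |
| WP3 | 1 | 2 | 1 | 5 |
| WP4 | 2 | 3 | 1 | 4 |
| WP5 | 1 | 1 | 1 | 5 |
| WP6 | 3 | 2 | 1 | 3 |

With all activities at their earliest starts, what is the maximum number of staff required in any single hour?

12

Early-start schedule: WP1@1, WP2@1, WP3@1, WP4@1, WP5@1, WP6@1.
Load per hour: hour 1: 12, hour 2: 9, hour 3: 6, hour 4: 0, hour 5: 0.
Peak is 12.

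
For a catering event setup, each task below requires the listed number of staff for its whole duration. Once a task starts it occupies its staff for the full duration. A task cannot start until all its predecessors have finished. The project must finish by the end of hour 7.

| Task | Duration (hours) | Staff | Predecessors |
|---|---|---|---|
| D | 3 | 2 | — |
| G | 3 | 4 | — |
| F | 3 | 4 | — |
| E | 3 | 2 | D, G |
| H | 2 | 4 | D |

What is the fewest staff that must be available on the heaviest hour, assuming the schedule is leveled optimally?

10

Schedule D@1, G@1, F@1, E@4, H@4: h1:10  h2:10  h3:10  h4:6  h5:6  h6:2  h7:0 — peak 10.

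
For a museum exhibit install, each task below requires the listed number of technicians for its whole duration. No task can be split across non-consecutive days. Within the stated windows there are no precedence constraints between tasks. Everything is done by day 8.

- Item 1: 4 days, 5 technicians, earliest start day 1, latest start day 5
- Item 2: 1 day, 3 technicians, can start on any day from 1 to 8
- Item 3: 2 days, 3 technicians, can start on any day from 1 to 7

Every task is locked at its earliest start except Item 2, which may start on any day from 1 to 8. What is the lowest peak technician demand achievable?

8

Item 2@1: d1:11  d2:8  d3:5  d4:5  d5:0  d6:0  d7:0  d8:0 → peak 11
Item 2@2: d1:8  d2:11  d3:5  d4:5  d5:0  d6:0  d7:0  d8:0 → peak 11
Item 2@3: d1:8  d2:8  d3:8  d4:5  d5:0  d6:0  d7:0  d8:0 → peak 8
Item 2@4: d1:8  d2:8  d3:5  d4:8  d5:0  d6:0  d7:0  d8:0 → peak 8
Item 2@5: d1:8  d2:8  d3:5  d4:5  d5:3  d6:0  d7:0  d8:0 → peak 8
Item 2@6: d1:8  d2:8  d3:5  d4:5  d5:0  d6:3  d7:0  d8:0 → peak 8
Item 2@7: d1:8  d2:8  d3:5  d4:5  d5:0  d6:0  d7:3  d8:0 → peak 8
Item 2@8: d1:8  d2:8  d3:5  d4:5  d5:0  d6:0  d7:0  d8:3 → peak 8
Best is Item 2@3, peak 8.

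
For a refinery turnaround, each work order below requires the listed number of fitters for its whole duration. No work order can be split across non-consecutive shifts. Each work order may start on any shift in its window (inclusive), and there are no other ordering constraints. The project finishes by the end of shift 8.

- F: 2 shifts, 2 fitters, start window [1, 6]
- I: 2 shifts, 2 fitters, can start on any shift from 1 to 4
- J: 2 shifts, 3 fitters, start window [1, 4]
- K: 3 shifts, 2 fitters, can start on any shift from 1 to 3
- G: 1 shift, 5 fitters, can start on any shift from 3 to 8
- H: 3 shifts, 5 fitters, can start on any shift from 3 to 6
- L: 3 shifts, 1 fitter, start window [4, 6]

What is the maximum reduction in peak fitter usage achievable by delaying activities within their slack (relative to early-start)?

Early-start peak: s1:9  s2:9  s3:12  s4:6  s5:6  s6:1  s7:0  s8:0 ⇒ 12.
Leveled (F@1, I@1, J@3, K@1, G@5, H@6, L@4): s1:6  s2:6  s3:5  s4:4  s5:6  s6:6  s7:5  s8:5 ⇒ 6.
Reduction 12 − 6 = 6.

6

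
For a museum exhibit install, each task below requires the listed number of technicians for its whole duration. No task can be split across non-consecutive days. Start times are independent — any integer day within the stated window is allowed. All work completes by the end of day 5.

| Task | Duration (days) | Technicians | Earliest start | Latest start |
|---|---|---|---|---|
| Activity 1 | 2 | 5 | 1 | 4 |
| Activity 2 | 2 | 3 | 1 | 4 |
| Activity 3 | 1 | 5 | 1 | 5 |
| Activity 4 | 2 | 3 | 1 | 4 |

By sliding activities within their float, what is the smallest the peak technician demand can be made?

6

Early-start (Activity 1@1, Activity 2@1, Activity 3@1, Activity 4@1) gives peak 16: d1:16  d2:11  d3:0  d4:0  d5:0.
Shift Activity 2→3, Activity 3→5, Activity 4→3.
Schedule Activity 1@1, Activity 2@3, Activity 3@5, Activity 4@3: d1:5  d2:5  d3:6  d4:6  d5:5 — peak 6.
Total technician-days = 27 over 5 days ⇒ peak ≥ ⌈27/5⌉ = 6, so 6 is optimal.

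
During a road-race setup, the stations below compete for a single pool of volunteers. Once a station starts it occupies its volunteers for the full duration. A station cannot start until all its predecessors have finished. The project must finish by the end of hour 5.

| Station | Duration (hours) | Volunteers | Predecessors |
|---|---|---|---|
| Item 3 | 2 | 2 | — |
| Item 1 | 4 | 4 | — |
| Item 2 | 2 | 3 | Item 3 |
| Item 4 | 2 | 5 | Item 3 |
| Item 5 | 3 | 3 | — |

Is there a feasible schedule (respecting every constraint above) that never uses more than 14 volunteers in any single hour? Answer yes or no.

Schedule Item 3@1, Item 1@1, Item 2@3, Item 4@4, Item 5@1: h1:9  h2:9  h3:10  h4:12  h5:5 — peak 12 ≤ 14.

yes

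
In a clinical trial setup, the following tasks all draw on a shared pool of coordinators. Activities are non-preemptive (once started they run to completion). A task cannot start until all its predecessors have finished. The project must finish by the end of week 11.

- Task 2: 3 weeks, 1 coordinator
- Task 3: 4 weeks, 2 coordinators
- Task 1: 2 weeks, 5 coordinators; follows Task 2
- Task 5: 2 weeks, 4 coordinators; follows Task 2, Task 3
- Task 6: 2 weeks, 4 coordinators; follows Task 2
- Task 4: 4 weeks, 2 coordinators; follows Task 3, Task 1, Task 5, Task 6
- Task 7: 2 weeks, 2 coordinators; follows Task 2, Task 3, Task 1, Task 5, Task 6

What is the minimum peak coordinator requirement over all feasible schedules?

8

Early-start (Task 2@1, Task 3@1, Task 1@4, Task 5@5, Task 6@4, Task 4@7, Task 7@7) gives peak 13: w1:3  w2:3  w3:3  w4:11  w5:13  w6:4  w7:4  w8:4  w9:2  w10:2  w11:0.
Shift Task 5→6, Task 6→6, Task 4→8, Task 7→8.
Schedule Task 2@1, Task 3@1, Task 1@4, Task 5@6, Task 6@6, Task 4@8, Task 7@8: w1:3  w2:3  w3:3  w4:7  w5:5  w6:8  w7:8  w8:4  w9:4  w10:2  w11:2 — peak 8.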